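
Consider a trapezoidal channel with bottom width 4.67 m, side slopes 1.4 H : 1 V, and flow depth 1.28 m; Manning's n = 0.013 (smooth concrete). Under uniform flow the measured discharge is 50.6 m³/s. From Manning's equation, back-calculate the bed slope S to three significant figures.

0.00716

A = (b + z·y)·y = (4.67 + 1.4×1.28)×1.28 = 8.271 m²
P = b + 2y√(1+z²) = 4.67 + 2×1.28×√(1+1.4²) = 9.074 m
R = A/P = 8.271/9.074 = 0.9115 m
S = (Q·n / (1·A·R^(2/3)))² = (50.6×0.013 / (1×8.271×0.9401))² = 0.007156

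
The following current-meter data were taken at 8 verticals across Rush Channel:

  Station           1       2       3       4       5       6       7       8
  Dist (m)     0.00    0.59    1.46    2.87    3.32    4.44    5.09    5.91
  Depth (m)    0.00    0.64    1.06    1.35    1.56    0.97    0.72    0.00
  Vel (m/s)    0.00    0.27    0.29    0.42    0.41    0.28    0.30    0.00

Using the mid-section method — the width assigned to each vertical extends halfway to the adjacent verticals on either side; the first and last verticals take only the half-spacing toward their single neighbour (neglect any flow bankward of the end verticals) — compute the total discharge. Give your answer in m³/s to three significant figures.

w_2 = (1.46 − 0.00)/2 = 0.73 m; q_2 = 0.27 × 0.64 × 0.73 = 0.1261 m³/s
w_3 = (2.87 − 0.59)/2 = 1.14 m; q_3 = 0.29 × 1.06 × 1.14 = 0.3504 m³/s
w_4 = (3.32 − 1.46)/2 = 0.93 m; q_4 = 0.42 × 1.35 × 0.93 = 0.5273 m³/s
w_5 = (4.44 − 2.87)/2 = 0.785 m; q_5 = 0.41 × 1.56 × 0.785 = 0.5021 m³/s
w_6 = (5.09 − 3.32)/2 = 0.885 m; q_6 = 0.28 × 0.97 × 0.885 = 0.2404 m³/s
w_7 = (5.91 − 4.44)/2 = 0.735 m; q_7 = 0.30 × 0.72 × 0.735 = 0.1588 m³/s
Stations 1, 8 contribute zero (depth or velocity is 0).
Q = Σ qᵢ = 1.905 m³/s

1.91 m³/s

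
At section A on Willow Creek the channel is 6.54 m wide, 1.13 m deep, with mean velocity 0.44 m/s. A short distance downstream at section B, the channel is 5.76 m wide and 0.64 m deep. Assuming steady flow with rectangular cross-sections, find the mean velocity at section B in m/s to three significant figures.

Q = A₁V₁ = (6.54×1.13) × 0.44 = 3.252 m³/s
A₂ = 5.76 × 0.64 = 3.686 m²
V₂ = Q/A₂ = 3.252/3.686 = 0.8821 m/s

0.882 m/s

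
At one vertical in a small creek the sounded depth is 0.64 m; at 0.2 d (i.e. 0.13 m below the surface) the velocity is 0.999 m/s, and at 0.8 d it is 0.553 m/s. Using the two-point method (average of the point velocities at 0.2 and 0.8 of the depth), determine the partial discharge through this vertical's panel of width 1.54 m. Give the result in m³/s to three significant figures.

v̄ = (0.999 + 0.553) / 2 = 0.7760 m/s
q = v̄ × d × w = 0.7760 × 0.64 × 1.54 = 0.7648 m³/s

0.765 m³/s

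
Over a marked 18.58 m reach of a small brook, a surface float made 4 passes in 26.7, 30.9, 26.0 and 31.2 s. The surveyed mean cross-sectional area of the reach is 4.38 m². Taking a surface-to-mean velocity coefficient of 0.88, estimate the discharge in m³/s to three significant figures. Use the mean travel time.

t̄ = (26.7 + 30.9 + 26.0 + 31.2) / 4 = 28.7 s
v_surface = L / t̄ = 18.58 / 28.7 = 0.6474 m/s
v_mean = 0.88 × 0.6474 = 0.5697 m/s
Q = A × v_mean = 4.38 × 0.5697 = 2.495 m³/s

2.50 m³/s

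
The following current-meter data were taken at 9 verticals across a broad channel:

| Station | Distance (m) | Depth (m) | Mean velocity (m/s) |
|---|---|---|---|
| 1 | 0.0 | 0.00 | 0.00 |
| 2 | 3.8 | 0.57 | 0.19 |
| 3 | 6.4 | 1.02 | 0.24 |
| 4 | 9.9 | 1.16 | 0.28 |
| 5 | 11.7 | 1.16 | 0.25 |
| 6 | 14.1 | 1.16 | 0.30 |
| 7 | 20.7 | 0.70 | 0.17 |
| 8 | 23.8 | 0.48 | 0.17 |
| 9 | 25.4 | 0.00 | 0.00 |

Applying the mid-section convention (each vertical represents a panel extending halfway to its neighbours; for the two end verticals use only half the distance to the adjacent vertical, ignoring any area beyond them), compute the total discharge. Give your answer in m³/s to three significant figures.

w_2 = (6.4 − 0.0)/2 = 3.2 m; q_2 = 0.19 × 0.57 × 3.2 = 0.3466 m³/s
w_3 = (9.9 − 3.8)/2 = 3.05 m; q_3 = 0.24 × 1.02 × 3.05 = 0.7466 m³/s
w_4 = (11.7 − 6.4)/2 = 2.65 m; q_4 = 0.28 × 1.16 × 2.65 = 0.8607 m³/s
w_5 = (14.1 − 9.9)/2 = 2.1 m; q_5 = 0.25 × 1.16 × 2.1 = 0.6090 m³/s
w_6 = (20.7 − 11.7)/2 = 4.5 m; q_6 = 0.30 × 1.16 × 4.5 = 1.566 m³/s
w_7 = (23.8 − 14.1)/2 = 4.85 m; q_7 = 0.17 × 0.70 × 4.85 = 0.5772 m³/s
w_8 = (25.4 − 20.7)/2 = 2.35 m; q_8 = 0.17 × 0.48 × 2.35 = 0.1918 m³/s
Stations 1, 9 contribute zero (depth or velocity is 0).
Q = Σ qᵢ = 4.898 m³/s

4.90 m³/s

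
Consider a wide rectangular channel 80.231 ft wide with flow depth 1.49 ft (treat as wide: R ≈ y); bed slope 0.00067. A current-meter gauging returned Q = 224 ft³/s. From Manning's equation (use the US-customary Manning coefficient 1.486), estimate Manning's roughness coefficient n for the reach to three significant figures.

0.0268

A = b·y = 80.231 × 1.49 = 119.5 ft²
Wide channel: R ≈ y = 1.49 ft
n = (1.486/Q)·A·R^(2/3)·S^(1/2) = (1.486/224) × 119.5 × 1.305 × 0.02588 = 0.02678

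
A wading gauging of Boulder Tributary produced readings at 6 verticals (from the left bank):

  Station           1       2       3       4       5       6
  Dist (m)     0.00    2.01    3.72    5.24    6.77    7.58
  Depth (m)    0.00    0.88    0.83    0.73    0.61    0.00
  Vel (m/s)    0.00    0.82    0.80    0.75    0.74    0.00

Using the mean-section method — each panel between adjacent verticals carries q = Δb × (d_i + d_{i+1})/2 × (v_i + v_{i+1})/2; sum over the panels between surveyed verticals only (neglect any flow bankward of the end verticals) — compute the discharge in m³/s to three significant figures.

Panel 1-2: Δb = 2.01 m, d̄ = (0.00+0.88)/2 = 0.44, v̄ = (0.00+0.82)/2 = 0.41 → q = 2.01×0.44×0.41 = 0.3626 m³/s
Panel 2-3: Δb = 1.71 m, d̄ = (0.88+0.83)/2 = 0.855, v̄ = (0.82+0.80)/2 = 0.81 → q = 1.71×0.855×0.81 = 1.184 m³/s
Panel 3-4: Δb = 1.52 m, d̄ = (0.83+0.73)/2 = 0.78, v̄ = (0.80+0.75)/2 = 0.775 → q = 1.52×0.78×0.775 = 0.9188 m³/s
Panel 4-5: Δb = 1.53 m, d̄ = (0.73+0.61)/2 = 0.67, v̄ = (0.75+0.74)/2 = 0.745 → q = 1.53×0.67×0.745 = 0.7637 m³/s
Panel 5-6: Δb = 0.81 m, d̄ = (0.61+0.00)/2 = 0.305, v̄ = (0.74+0.00)/2 = 0.37 → q = 0.81×0.305×0.37 = 0.09141 m³/s
Q = Σ q = 3.321 m³/s

3.32 m³/s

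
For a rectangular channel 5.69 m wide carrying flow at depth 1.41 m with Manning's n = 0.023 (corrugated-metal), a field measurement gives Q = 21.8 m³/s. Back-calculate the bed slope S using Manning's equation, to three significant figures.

A = b·y = 5.69 × 1.41 = 8.023 m²
P = b + 2y = 5.69 + 2×1.41 = 8.510 m
R = A/P = 8.023/8.510 = 0.9428 m
S = (Q·n / (1·A·R^(2/3)))² = (21.8×0.023 / (1×8.023×0.9615))² = 0.004225

0.00423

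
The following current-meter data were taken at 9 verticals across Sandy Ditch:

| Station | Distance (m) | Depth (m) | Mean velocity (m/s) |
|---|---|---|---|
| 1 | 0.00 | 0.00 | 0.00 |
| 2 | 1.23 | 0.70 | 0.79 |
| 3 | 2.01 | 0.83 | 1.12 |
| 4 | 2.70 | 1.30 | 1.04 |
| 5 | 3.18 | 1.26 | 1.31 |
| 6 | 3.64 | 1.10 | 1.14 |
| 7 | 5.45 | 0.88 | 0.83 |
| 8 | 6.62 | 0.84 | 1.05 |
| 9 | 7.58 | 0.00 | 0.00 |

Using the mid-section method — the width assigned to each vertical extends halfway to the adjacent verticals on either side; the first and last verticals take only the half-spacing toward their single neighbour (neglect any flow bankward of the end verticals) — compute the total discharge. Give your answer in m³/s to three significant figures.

w_2 = (2.01 − 0.00)/2 = 1.005 m; q_2 = 0.79 × 0.70 × 1.005 = 0.5558 m³/s
w_3 = (2.70 − 1.23)/2 = 0.735 m; q_3 = 1.12 × 0.83 × 0.735 = 0.6833 m³/s
w_4 = (3.18 − 2.01)/2 = 0.585 m; q_4 = 1.04 × 1.30 × 0.585 = 0.7909 m³/s
w_5 = (3.64 − 2.70)/2 = 0.47 m; q_5 = 1.31 × 1.26 × 0.47 = 0.7758 m³/s
w_6 = (5.45 − 3.18)/2 = 1.135 m; q_6 = 1.14 × 1.10 × 1.135 = 1.423 m³/s
w_7 = (6.62 − 3.64)/2 = 1.49 m; q_7 = 0.83 × 0.88 × 1.49 = 1.088 m³/s
w_8 = (7.58 − 5.45)/2 = 1.065 m; q_8 = 1.05 × 0.84 × 1.065 = 0.9393 m³/s
Stations 1, 9 contribute zero (depth or velocity is 0).
Q = Σ qᵢ = 6.257 m³/s

6.26 m³/s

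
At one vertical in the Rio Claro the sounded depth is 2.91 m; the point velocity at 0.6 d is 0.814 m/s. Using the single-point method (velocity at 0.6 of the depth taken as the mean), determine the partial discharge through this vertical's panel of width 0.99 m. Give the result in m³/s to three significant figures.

2.35 m³/s

v̄ = v₀.₆ = 0.814 m/s
q = v̄ × d × w = 0.8140 × 2.91 × 0.99 = 2.345 m³/s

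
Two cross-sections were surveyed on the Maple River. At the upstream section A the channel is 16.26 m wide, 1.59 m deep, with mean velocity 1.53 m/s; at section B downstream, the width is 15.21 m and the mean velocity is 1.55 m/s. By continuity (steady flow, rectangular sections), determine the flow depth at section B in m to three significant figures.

1.68 m

Q = A₁V₁ = (16.26×1.59) × 1.53 = 39.56 m³/s
d₂ = Q/(b₂ V₂) = 39.56/(15.21×1.55) = 1.678 m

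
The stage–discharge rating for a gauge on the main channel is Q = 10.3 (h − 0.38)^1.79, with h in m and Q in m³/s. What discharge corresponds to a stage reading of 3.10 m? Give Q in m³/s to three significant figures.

Q = 10.3 × (3.10 − 0.38)^1.79 = 10.3 × 2.72^1.79 = 61.76 m³/s

61.8 m³/s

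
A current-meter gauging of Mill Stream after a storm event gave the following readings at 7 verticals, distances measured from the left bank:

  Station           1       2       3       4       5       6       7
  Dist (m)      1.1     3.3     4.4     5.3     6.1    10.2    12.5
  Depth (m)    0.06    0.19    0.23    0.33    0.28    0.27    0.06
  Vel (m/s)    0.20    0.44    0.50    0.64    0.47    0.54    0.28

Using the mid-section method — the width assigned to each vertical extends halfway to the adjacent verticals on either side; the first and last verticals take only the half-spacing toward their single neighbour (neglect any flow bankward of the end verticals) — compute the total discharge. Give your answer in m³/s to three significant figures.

1.25 m³/s

w_1 = (3.3 − 1.1)/2 = 1.1 m; q_1 = 0.20 × 0.06 × 1.1 = 0.01320 m³/s
w_2 = (4.4 − 1.1)/2 = 1.65 m; q_2 = 0.44 × 0.19 × 1.65 = 0.1379 m³/s
w_3 = (5.3 − 3.3)/2 = 1 m; q_3 = 0.50 × 0.23 × 1 = 0.1150 m³/s
w_4 = (6.1 − 4.4)/2 = 0.85 m; q_4 = 0.64 × 0.33 × 0.85 = 0.1795 m³/s
w_5 = (10.2 − 5.3)/2 = 2.45 m; q_5 = 0.47 × 0.28 × 2.45 = 0.3224 m³/s
w_6 = (12.5 − 6.1)/2 = 3.2 m; q_6 = 0.54 × 0.27 × 3.2 = 0.4666 m³/s
w_7 = (12.5 − 10.2)/2 = 1.15 m; q_7 = 0.28 × 0.06 × 1.15 = 0.01932 m³/s
Q = Σ qᵢ = 1.254 m³/s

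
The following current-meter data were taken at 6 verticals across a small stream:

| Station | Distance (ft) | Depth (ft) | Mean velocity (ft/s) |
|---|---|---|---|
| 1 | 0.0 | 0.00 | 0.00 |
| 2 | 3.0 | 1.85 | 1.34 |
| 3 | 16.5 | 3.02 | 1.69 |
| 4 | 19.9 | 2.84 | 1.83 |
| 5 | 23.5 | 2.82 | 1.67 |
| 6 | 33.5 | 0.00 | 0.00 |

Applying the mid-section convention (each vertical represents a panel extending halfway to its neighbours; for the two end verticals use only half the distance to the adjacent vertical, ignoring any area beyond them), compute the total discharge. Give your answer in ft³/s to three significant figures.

114 ft³/s

w_2 = (16.5 − 0.0)/2 = 8.25 ft; q_2 = 1.34 × 1.85 × 8.25 = 20.45 ft³/s
w_3 = (19.9 − 3.0)/2 = 8.45 ft; q_3 = 1.69 × 3.02 × 8.45 = 43.13 ft³/s
w_4 = (23.5 − 16.5)/2 = 3.5 ft; q_4 = 1.83 × 2.84 × 3.5 = 18.19 ft³/s
w_5 = (33.5 − 19.9)/2 = 6.8 ft; q_5 = 1.67 × 2.82 × 6.8 = 32.02 ft³/s
Stations 1, 6 contribute zero (depth or velocity is 0).
Q = Σ qᵢ = 113.8 ft³/s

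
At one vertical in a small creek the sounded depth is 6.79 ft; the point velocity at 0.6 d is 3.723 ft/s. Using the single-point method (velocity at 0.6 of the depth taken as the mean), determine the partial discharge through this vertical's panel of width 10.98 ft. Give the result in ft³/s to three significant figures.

278 ft³/s

v̄ = v₀.₆ = 3.723 ft/s
q = v̄ × d × w = 3.723 × 6.79 × 10.98 = 277.6 ft³/s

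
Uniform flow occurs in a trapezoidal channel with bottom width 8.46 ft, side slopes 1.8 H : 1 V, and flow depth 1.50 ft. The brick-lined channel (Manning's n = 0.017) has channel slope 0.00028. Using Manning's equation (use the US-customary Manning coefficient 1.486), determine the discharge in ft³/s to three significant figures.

26.8 ft³/s

A = (b + z·y)·y = (8.46 + 1.8×1.50)×1.50 = 16.74 ft²
P = b + 2y√(1+z²) = 8.46 + 2×1.50×√(1+1.8²) = 14.64 ft
R = A/P = 16.74/14.64 = 1.144 ft
Q = (1.486/n)·A·R^(2/3)·S^(1/2) = (1.486/0.017) × 16.74 × 1.144^(2/3) × 0.00028^(1/2) = 26.78 ft³/s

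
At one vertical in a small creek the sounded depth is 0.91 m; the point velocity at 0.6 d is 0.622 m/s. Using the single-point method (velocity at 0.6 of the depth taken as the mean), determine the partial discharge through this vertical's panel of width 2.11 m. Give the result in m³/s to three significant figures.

v̄ = v₀.₆ = 0.622 m/s
q = v̄ × d × w = 0.6220 × 0.91 × 2.11 = 1.194 m³/s

1.19 m³/s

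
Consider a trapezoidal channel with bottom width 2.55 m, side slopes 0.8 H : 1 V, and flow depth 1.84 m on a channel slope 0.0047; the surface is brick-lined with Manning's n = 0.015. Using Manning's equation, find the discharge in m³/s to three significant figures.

34.2 m³/s

A = (b + z·y)·y = (2.55 + 0.8×1.84)×1.84 = 7.400 m²
P = b + 2y√(1+z²) = 2.55 + 2×1.84×√(1+0.8²) = 7.263 m
R = A/P = 7.400/7.263 = 1.019 m
Q = (1/n)·A·R^(2/3)·S^(1/2) = (1/0.015) × 7.400 × 1.019^(2/3) × 0.0047^(1/2) = 34.25 m³/s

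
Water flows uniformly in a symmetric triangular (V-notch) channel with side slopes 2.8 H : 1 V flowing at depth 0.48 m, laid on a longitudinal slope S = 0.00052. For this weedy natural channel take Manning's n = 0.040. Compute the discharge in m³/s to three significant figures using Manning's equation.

A = z·y² = 2.8×0.48² = 0.6451 m²
P = 2y√(1+z²) = 2×0.48×√(1+2.8²) = 2.854 m
R = A/P = 0.6451/2.854 = 0.2260 m
Q = (1/n)·A·R^(2/3)·S^(1/2) = (1/0.040) × 0.6451 × 0.2260^(2/3) × 0.00052^(1/2) = 0.1365 m³/s

0.136 m³/s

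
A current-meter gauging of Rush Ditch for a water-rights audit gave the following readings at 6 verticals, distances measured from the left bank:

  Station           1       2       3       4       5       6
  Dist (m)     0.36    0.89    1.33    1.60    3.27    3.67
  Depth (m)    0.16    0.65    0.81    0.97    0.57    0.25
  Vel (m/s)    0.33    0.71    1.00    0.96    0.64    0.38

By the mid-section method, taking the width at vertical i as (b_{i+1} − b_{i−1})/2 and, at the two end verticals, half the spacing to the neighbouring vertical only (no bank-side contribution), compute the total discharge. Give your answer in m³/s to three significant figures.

1.83 m³/s

w_1 = (0.89 − 0.36)/2 = 0.265 m; q_1 = 0.33 × 0.16 × 0.265 = 0.01399 m³/s
w_2 = (1.33 − 0.36)/2 = 0.485 m; q_2 = 0.71 × 0.65 × 0.485 = 0.2238 m³/s
w_3 = (1.60 − 0.89)/2 = 0.355 m; q_3 = 1.00 × 0.81 × 0.355 = 0.2876 m³/s
w_4 = (3.27 − 1.33)/2 = 0.97 m; q_4 = 0.96 × 0.97 × 0.97 = 0.9033 m³/s
w_5 = (3.67 − 1.60)/2 = 1.035 m; q_5 = 0.64 × 0.57 × 1.035 = 0.3776 m³/s
w_6 = (3.67 − 3.27)/2 = 0.2 m; q_6 = 0.38 × 0.25 × 0.2 = 0.01900 m³/s
Q = Σ qᵢ = 1.825 m³/s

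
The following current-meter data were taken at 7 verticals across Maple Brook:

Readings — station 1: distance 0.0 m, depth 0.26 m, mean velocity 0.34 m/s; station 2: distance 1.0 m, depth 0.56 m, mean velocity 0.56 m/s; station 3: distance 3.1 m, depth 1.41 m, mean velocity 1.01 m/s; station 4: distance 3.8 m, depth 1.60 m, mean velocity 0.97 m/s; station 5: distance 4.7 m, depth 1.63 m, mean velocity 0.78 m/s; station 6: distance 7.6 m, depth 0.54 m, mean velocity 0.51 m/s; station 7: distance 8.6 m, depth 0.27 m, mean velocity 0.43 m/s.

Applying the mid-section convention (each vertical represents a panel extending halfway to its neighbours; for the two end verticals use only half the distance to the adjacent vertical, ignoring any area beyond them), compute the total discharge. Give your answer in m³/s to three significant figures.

6.78 m³/s

w_1 = (1.0 − 0.0)/2 = 0.5 m; q_1 = 0.34 × 0.26 × 0.5 = 0.04420 m³/s
w_2 = (3.1 − 0.0)/2 = 1.55 m; q_2 = 0.56 × 0.56 × 1.55 = 0.4861 m³/s
w_3 = (3.8 − 1.0)/2 = 1.4 m; q_3 = 1.01 × 1.41 × 1.4 = 1.994 m³/s
w_4 = (4.7 − 3.1)/2 = 0.8 m; q_4 = 0.97 × 1.60 × 0.8 = 1.242 m³/s
w_5 = (7.6 − 3.8)/2 = 1.9 m; q_5 = 0.78 × 1.63 × 1.9 = 2.416 m³/s
w_6 = (8.6 − 4.7)/2 = 1.95 m; q_6 = 0.51 × 0.54 × 1.95 = 0.5370 m³/s
w_7 = (8.6 − 7.6)/2 = 0.5 m; q_7 = 0.43 × 0.27 × 0.5 = 0.05805 m³/s
Q = Σ qᵢ = 6.776 m³/s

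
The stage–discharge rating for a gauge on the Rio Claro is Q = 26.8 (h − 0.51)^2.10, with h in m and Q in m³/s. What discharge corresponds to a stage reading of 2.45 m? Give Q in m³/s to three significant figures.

Q = 26.8 × (2.45 − 0.51)^2.10 = 26.8 × 1.94^2.10 = 107.8 m³/s

108 m³/s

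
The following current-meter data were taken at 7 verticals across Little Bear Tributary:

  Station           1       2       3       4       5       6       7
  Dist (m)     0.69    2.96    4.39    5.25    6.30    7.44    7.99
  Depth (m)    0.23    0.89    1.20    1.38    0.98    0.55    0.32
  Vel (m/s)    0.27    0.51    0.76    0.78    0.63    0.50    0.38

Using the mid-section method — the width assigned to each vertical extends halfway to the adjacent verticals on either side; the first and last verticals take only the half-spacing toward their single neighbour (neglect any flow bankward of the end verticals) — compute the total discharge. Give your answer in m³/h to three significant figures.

14100 m³/h

w_1 = (2.96 − 0.69)/2 = 1.135 m; q_1 = 0.27 × 0.23 × 1.135 = 0.07048 m³/s
w_2 = (4.39 − 0.69)/2 = 1.85 m; q_2 = 0.51 × 0.89 × 1.85 = 0.8397 m³/s
w_3 = (5.25 − 2.96)/2 = 1.145 m; q_3 = 0.76 × 1.20 × 1.145 = 1.044 m³/s
w_4 = (6.30 − 4.39)/2 = 0.955 m; q_4 = 0.78 × 1.38 × 0.955 = 1.028 m³/s
w_5 = (7.44 − 5.25)/2 = 1.095 m; q_5 = 0.63 × 0.98 × 1.095 = 0.6761 m³/s
w_6 = (7.99 − 6.30)/2 = 0.845 m; q_6 = 0.50 × 0.55 × 0.845 = 0.2324 m³/s
w_7 = (7.99 − 7.44)/2 = 0.275 m; q_7 = 0.38 × 0.32 × 0.275 = 0.03344 m³/s
Q = Σ qᵢ = 3.924 m³/s
= 3.924 × 3600 = 14130 m³/h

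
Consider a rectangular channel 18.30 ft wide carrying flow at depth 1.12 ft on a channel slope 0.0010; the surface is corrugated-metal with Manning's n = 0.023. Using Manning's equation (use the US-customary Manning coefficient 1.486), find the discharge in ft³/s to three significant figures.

A = b·y = 18.30 × 1.12 = 20.50 ft²
P = b + 2y = 18.30 + 2×1.12 = 20.54 ft
R = A/P = 20.50/20.54 = 0.9979 ft
Q = (1.486/n)·A·R^(2/3)·S^(1/2) = (1.486/0.023) × 20.50 × 0.9979^(2/3) × 0.0010^(1/2) = 41.82 ft³/s

41.8 ft³/s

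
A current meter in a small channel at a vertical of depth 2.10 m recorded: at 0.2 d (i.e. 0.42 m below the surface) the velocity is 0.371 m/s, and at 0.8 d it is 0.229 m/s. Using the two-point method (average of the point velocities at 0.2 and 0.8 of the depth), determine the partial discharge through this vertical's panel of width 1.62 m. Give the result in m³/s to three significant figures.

1.02 m³/s

v̄ = (0.371 + 0.229) / 2 = 0.3000 m/s
q = v̄ × d × w = 0.3000 × 2.10 × 1.62 = 1.021 m³/s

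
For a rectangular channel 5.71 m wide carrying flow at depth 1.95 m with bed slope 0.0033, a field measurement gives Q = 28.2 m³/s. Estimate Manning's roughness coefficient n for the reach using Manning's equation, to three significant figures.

0.0250

A = b·y = 5.71 × 1.95 = 11.13 m²
P = b + 2y = 5.71 + 2×1.95 = 9.610 m
R = A/P = 11.13/9.610 = 1.159 m
n = (1/Q)·A·R^(2/3)·S^(1/2) = (1/28.2) × 11.13 × 1.103 × 0.05745 = 0.02502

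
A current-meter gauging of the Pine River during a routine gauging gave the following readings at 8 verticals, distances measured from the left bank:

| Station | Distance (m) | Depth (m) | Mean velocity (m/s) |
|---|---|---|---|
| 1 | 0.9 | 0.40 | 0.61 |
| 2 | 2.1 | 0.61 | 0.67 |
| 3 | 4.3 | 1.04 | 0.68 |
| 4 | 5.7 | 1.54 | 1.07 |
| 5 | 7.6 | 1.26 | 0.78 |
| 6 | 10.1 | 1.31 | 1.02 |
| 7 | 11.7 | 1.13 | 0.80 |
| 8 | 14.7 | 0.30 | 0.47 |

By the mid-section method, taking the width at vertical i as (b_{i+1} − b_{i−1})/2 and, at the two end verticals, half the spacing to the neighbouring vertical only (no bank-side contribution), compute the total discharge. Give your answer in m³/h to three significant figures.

w_1 = (2.1 − 0.9)/2 = 0.6 m; q_1 = 0.61 × 0.40 × 0.6 = 0.1464 m³/s
w_2 = (4.3 − 0.9)/2 = 1.7 m; q_2 = 0.67 × 0.61 × 1.7 = 0.6948 m³/s
w_3 = (5.7 − 2.1)/2 = 1.8 m; q_3 = 0.68 × 1.04 × 1.8 = 1.273 m³/s
w_4 = (7.6 − 4.3)/2 = 1.65 m; q_4 = 1.07 × 1.54 × 1.65 = 2.719 m³/s
w_5 = (10.1 − 5.7)/2 = 2.2 m; q_5 = 0.78 × 1.26 × 2.2 = 2.162 m³/s
w_6 = (11.7 − 7.6)/2 = 2.05 m; q_6 = 1.02 × 1.31 × 2.05 = 2.739 m³/s
w_7 = (14.7 − 10.1)/2 = 2.3 m; q_7 = 0.80 × 1.13 × 2.3 = 2.079 m³/s
w_8 = (14.7 − 11.7)/2 = 1.5 m; q_8 = 0.47 × 0.30 × 1.5 = 0.2115 m³/s
Q = Σ qᵢ = 12.03 m³/s
= 12.03 × 3600 = 43290 m³/h

43300 m³/h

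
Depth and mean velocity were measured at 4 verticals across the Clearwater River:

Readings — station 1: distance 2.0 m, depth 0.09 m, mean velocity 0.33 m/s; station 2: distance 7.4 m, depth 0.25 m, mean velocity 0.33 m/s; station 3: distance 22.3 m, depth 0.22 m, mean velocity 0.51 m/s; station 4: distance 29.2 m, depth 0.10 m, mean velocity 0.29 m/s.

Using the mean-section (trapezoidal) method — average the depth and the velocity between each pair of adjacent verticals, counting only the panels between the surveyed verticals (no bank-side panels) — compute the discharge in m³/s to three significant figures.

2.22 m³/s

Panel 1-2: Δb = 5.4 m, d̄ = (0.09+0.25)/2 = 0.17, v̄ = (0.33+0.33)/2 = 0.33 → q = 5.4×0.17×0.33 = 0.3029 m³/s
Panel 2-3: Δb = 14.9 m, d̄ = (0.25+0.22)/2 = 0.235, v̄ = (0.33+0.51)/2 = 0.42 → q = 14.9×0.235×0.42 = 1.471 m³/s
Panel 3-4: Δb = 6.9 m, d̄ = (0.22+0.10)/2 = 0.16, v̄ = (0.51+0.29)/2 = 0.4 → q = 6.9×0.16×0.4 = 0.4416 m³/s
Q = Σ q = 2.215 m³/s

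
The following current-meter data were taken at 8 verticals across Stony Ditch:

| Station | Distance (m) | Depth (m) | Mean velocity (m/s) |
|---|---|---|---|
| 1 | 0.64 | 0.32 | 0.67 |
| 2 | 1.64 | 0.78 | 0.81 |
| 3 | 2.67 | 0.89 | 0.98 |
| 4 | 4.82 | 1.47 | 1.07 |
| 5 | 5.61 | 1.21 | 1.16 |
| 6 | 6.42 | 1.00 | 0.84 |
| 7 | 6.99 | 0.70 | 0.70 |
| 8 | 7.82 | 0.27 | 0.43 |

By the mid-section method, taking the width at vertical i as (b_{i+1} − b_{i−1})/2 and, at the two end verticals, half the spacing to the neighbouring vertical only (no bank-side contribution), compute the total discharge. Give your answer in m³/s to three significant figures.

6.54 m³/s

w_1 = (1.64 − 0.64)/2 = 0.5 m; q_1 = 0.67 × 0.32 × 0.5 = 0.1072 m³/s
w_2 = (2.67 − 0.64)/2 = 1.015 m; q_2 = 0.81 × 0.78 × 1.015 = 0.6413 m³/s
w_3 = (4.82 − 1.64)/2 = 1.59 m; q_3 = 0.98 × 0.89 × 1.59 = 1.387 m³/s
w_4 = (5.61 − 2.67)/2 = 1.47 m; q_4 = 1.07 × 1.47 × 1.47 = 2.312 m³/s
w_5 = (6.42 − 4.82)/2 = 0.8 m; q_5 = 1.16 × 1.21 × 0.8 = 1.123 m³/s
w_6 = (6.99 − 5.61)/2 = 0.69 m; q_6 = 0.84 × 1.00 × 0.69 = 0.5796 m³/s
w_7 = (7.82 − 6.42)/2 = 0.7 m; q_7 = 0.70 × 0.70 × 0.7 = 0.3430 m³/s
w_8 = (7.82 − 6.99)/2 = 0.415 m; q_8 = 0.43 × 0.27 × 0.415 = 0.04818 m³/s
Q = Σ qᵢ = 6.541 m³/s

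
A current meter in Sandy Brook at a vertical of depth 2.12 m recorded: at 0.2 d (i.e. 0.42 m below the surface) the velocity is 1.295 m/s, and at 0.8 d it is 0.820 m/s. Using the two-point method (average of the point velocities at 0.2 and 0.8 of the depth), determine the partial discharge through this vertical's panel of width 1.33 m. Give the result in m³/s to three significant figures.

v̄ = (1.295 + 0.820) / 2 = 1.058 m/s
q = v̄ × d × w = 1.058 × 2.12 × 1.33 = 2.982 m³/s

2.98 m³/s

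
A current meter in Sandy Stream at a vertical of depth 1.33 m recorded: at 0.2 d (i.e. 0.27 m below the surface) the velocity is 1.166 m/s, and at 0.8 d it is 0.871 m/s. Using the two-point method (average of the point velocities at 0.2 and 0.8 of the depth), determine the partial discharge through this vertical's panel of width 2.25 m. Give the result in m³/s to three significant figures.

v̄ = (1.166 + 0.871) / 2 = 1.019 m/s
q = v̄ × d × w = 1.019 × 1.33 × 2.25 = 3.048 m³/s

3.05 m³/s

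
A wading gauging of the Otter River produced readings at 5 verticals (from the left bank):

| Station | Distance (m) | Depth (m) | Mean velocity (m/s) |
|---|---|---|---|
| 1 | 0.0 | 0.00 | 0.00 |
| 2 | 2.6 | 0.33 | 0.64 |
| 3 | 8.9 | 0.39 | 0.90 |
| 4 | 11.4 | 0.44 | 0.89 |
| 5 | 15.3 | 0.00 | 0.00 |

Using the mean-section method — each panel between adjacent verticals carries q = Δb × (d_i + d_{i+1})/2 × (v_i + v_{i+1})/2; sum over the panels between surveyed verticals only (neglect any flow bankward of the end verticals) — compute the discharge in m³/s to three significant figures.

3.19 m³/s

Panel 1-2: Δb = 2.6 m, d̄ = (0.00+0.33)/2 = 0.165, v̄ = (0.00+0.64)/2 = 0.32 → q = 2.6×0.165×0.32 = 0.1373 m³/s
Panel 2-3: Δb = 6.3 m, d̄ = (0.33+0.39)/2 = 0.36, v̄ = (0.64+0.90)/2 = 0.77 → q = 6.3×0.36×0.77 = 1.746 m³/s
Panel 3-4: Δb = 2.5 m, d̄ = (0.39+0.44)/2 = 0.415, v̄ = (0.90+0.89)/2 = 0.895 → q = 2.5×0.415×0.895 = 0.9286 m³/s
Panel 4-5: Δb = 3.9 m, d̄ = (0.44+0.00)/2 = 0.22, v̄ = (0.89+0.00)/2 = 0.445 → q = 3.9×0.22×0.445 = 0.3818 m³/s
Q = Σ q = 3.194 m³/s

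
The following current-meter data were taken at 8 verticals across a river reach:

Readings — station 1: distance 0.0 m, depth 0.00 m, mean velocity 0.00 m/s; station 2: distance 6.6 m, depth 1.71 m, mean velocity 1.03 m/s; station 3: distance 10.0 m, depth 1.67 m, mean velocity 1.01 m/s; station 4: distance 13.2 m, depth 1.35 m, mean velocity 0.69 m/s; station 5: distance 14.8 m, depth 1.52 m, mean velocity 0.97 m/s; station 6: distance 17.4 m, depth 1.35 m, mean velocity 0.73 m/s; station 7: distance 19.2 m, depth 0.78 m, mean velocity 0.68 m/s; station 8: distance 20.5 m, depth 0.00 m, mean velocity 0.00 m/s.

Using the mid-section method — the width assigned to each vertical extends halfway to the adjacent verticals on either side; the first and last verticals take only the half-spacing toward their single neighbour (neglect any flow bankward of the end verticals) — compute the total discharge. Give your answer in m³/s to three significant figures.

22.7 m³/s

w_2 = (10.0 − 0.0)/2 = 5 m; q_2 = 1.03 × 1.71 × 5 = 8.807 m³/s
w_3 = (13.2 − 6.6)/2 = 3.3 m; q_3 = 1.01 × 1.67 × 3.3 = 5.566 m³/s
w_4 = (14.8 − 10.0)/2 = 2.4 m; q_4 = 0.69 × 1.35 × 2.4 = 2.236 m³/s
w_5 = (17.4 − 13.2)/2 = 2.1 m; q_5 = 0.97 × 1.52 × 2.1 = 3.096 m³/s
w_6 = (19.2 − 14.8)/2 = 2.2 m; q_6 = 0.73 × 1.35 × 2.2 = 2.168 m³/s
w_7 = (20.5 − 17.4)/2 = 1.55 m; q_7 = 0.68 × 0.78 × 1.55 = 0.8221 m³/s
Stations 1, 8 contribute zero (depth or velocity is 0).
Q = Σ qᵢ = 22.69 m³/s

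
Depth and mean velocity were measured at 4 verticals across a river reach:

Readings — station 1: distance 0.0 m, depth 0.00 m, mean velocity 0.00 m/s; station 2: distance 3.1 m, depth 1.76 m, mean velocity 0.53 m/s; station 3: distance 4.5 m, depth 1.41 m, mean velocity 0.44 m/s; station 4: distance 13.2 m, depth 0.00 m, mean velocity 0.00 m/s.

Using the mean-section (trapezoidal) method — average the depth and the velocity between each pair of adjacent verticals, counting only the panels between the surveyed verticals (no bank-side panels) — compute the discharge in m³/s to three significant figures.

3.15 m³/s

Panel 1-2: Δb = 3.1 m, d̄ = (0.00+1.76)/2 = 0.88, v̄ = (0.00+0.53)/2 = 0.265 → q = 3.1×0.88×0.265 = 0.7229 m³/s
Panel 2-3: Δb = 1.4 m, d̄ = (1.76+1.41)/2 = 1.585, v̄ = (0.53+0.44)/2 = 0.485 → q = 1.4×1.585×0.485 = 1.076 m³/s
Panel 3-4: Δb = 8.7 m, d̄ = (1.41+0.00)/2 = 0.705, v̄ = (0.44+0.00)/2 = 0.22 → q = 8.7×0.705×0.22 = 1.349 m³/s
Q = Σ q = 3.149 m³/s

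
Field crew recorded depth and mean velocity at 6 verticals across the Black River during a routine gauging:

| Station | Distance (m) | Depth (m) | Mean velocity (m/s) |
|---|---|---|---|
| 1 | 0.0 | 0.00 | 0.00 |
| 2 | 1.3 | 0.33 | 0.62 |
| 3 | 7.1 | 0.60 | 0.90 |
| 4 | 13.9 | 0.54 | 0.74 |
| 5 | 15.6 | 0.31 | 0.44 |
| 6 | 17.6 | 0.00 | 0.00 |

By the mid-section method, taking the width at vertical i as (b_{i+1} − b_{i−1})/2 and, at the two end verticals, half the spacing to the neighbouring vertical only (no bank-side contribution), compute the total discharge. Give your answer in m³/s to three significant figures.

6.08 m³/s

w_2 = (7.1 − 0.0)/2 = 3.55 m; q_2 = 0.62 × 0.33 × 3.55 = 0.7263 m³/s
w_3 = (13.9 − 1.3)/2 = 6.3 m; q_3 = 0.90 × 0.60 × 6.3 = 3.402 m³/s
w_4 = (15.6 − 7.1)/2 = 4.25 m; q_4 = 0.74 × 0.54 × 4.25 = 1.698 m³/s
w_5 = (17.6 − 13.9)/2 = 1.85 m; q_5 = 0.44 × 0.31 × 1.85 = 0.2523 m³/s
Stations 1, 6 contribute zero (depth or velocity is 0).
Q = Σ qᵢ = 6.079 m³/s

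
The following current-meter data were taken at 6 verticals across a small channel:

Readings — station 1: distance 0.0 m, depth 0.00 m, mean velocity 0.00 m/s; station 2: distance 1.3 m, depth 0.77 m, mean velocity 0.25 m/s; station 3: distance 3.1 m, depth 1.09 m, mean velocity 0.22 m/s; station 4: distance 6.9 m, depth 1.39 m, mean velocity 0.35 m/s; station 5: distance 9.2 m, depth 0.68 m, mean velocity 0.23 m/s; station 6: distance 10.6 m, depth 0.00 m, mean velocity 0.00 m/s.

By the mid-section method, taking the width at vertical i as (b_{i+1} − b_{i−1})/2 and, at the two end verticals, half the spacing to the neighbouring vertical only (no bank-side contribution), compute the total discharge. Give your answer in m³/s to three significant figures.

2.74 m³/s

w_2 = (3.1 − 0.0)/2 = 1.55 m; q_2 = 0.25 × 0.77 × 1.55 = 0.2984 m³/s
w_3 = (6.9 − 1.3)/2 = 2.8 m; q_3 = 0.22 × 1.09 × 2.8 = 0.6714 m³/s
w_4 = (9.2 − 3.1)/2 = 3.05 m; q_4 = 0.35 × 1.39 × 3.05 = 1.484 m³/s
w_5 = (10.6 − 6.9)/2 = 1.85 m; q_5 = 0.23 × 0.68 × 1.85 = 0.2893 m³/s
Stations 1, 6 contribute zero (depth or velocity is 0).
Q = Σ qᵢ = 2.743 m³/s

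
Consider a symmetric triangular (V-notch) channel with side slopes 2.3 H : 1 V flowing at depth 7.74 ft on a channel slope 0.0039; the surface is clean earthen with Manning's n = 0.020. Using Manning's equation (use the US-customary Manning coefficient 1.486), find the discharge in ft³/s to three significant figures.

A = z·y² = 2.3×7.74² = 137.8 ft²
P = 2y√(1+z²) = 2×7.74×√(1+2.3²) = 38.82 ft
R = A/P = 137.8/38.82 = 3.549 ft
Q = (1.486/n)·A·R^(2/3)·S^(1/2) = (1.486/0.020) × 137.8 × 3.549^(2/3) × 0.0039^(1/2) = 1488 ft³/s

1490 ft³/s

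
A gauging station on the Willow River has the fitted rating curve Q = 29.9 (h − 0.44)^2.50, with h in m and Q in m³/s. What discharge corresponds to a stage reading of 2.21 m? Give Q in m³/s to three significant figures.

Q = 29.9 × (2.21 − 0.44)^2.50 = 29.9 × 1.77^2.50 = 124.6 m³/s

125 m³/s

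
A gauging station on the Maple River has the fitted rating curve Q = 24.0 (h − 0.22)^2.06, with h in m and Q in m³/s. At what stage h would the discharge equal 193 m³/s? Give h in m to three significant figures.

2.97 m

h − h₀ = (Q/C)^(1/b) = (193/24.0)^(1/2.06) = 2.751 m
h = 0.22 + 2.751 = 2.971 m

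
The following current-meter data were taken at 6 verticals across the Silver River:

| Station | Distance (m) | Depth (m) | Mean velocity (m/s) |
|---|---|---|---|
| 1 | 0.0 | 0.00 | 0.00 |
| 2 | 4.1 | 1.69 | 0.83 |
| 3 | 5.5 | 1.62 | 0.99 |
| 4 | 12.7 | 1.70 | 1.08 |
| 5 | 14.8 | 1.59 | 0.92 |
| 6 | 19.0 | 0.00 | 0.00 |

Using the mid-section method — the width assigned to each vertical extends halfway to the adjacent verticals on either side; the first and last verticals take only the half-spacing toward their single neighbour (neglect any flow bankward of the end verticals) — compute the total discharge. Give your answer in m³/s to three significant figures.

23.9 m³/s

w_2 = (5.5 − 0.0)/2 = 2.75 m; q_2 = 0.83 × 1.69 × 2.75 = 3.857 m³/s
w_3 = (12.7 − 4.1)/2 = 4.3 m; q_3 = 0.99 × 1.62 × 4.3 = 6.896 m³/s
w_4 = (14.8 − 5.5)/2 = 4.65 m; q_4 = 1.08 × 1.70 × 4.65 = 8.537 m³/s
w_5 = (19.0 − 12.7)/2 = 3.15 m; q_5 = 0.92 × 1.59 × 3.15 = 4.608 m³/s
Stations 1, 6 contribute zero (depth or velocity is 0).
Q = Σ qᵢ = 23.90 m³/s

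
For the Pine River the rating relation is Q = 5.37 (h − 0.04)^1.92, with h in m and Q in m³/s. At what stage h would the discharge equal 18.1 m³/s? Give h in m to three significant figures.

h − h₀ = (Q/C)^(1/b) = (18.1/5.37)^(1/1.92) = 1.883 m
h = 0.04 + 1.883 = 1.923 m

1.92 m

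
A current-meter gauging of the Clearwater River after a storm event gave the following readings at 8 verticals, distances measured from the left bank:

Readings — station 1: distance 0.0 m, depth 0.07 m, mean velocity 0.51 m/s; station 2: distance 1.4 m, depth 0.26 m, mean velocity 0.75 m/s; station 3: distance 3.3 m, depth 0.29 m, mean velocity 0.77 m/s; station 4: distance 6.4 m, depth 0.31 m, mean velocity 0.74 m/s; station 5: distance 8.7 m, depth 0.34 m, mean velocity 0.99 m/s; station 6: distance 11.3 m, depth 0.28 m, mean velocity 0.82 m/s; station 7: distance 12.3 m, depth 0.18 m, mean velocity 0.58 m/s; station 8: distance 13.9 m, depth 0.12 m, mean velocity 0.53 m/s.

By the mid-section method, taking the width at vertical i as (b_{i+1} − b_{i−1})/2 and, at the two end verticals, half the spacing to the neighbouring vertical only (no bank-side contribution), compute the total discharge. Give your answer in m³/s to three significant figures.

w_1 = (1.4 − 0.0)/2 = 0.7 m; q_1 = 0.51 × 0.07 × 0.7 = 0.02499 m³/s
w_2 = (3.3 − 0.0)/2 = 1.65 m; q_2 = 0.75 × 0.26 × 1.65 = 0.3218 m³/s
w_3 = (6.4 − 1.4)/2 = 2.5 m; q_3 = 0.77 × 0.29 × 2.5 = 0.5583 m³/s
w_4 = (8.7 − 3.3)/2 = 2.7 m; q_4 = 0.74 × 0.31 × 2.7 = 0.6194 m³/s
w_5 = (11.3 − 6.4)/2 = 2.45 m; q_5 = 0.99 × 0.34 × 2.45 = 0.8247 m³/s
w_6 = (12.3 − 8.7)/2 = 1.8 m; q_6 = 0.82 × 0.28 × 1.8 = 0.4133 m³/s
w_7 = (13.9 − 11.3)/2 = 1.3 m; q_7 = 0.58 × 0.18 × 1.3 = 0.1357 m³/s
w_8 = (13.9 − 12.3)/2 = 0.8 m; q_8 = 0.53 × 0.12 × 0.8 = 0.05088 m³/s
Q = Σ qᵢ = 2.949 m³/s

2.95 m³/s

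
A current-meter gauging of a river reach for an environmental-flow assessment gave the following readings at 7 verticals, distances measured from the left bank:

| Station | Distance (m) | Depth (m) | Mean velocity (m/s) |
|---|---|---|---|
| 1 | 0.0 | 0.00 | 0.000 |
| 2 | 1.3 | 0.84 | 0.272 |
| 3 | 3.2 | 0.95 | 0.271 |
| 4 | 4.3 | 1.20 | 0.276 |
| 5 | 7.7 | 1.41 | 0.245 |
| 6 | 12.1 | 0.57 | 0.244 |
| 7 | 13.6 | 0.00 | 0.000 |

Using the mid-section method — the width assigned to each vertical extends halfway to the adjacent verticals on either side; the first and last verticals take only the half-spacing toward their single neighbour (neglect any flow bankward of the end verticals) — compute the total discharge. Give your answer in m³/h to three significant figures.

w_2 = (3.2 − 0.0)/2 = 1.6 m; q_2 = 0.272 × 0.84 × 1.6 = 0.3656 m³/s
w_3 = (4.3 − 1.3)/2 = 1.5 m; q_3 = 0.271 × 0.95 × 1.5 = 0.3862 m³/s
w_4 = (7.7 − 3.2)/2 = 2.25 m; q_4 = 0.276 × 1.20 × 2.25 = 0.7452 m³/s
w_5 = (12.1 − 4.3)/2 = 3.9 m; q_5 = 0.245 × 1.41 × 3.9 = 1.347 m³/s
w_6 = (13.6 − 7.7)/2 = 2.95 m; q_6 = 0.244 × 0.57 × 2.95 = 0.4103 m³/s
Stations 1, 7 contribute zero (depth or velocity is 0).
Q = Σ qᵢ = 3.254 m³/s
= 3.254 × 3600 = 11720 m³/h

11700 m³/h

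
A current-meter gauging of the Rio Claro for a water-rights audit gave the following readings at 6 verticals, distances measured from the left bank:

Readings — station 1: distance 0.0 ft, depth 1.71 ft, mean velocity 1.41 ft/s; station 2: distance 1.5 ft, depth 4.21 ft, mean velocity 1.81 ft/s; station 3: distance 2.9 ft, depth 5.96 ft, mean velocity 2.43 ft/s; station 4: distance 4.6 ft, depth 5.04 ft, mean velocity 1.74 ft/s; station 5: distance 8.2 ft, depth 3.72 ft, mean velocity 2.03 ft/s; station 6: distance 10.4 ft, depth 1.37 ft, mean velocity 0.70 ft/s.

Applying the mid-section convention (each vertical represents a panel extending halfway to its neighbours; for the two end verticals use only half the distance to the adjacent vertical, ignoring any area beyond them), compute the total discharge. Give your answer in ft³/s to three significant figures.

81.5 ft³/s

w_1 = (1.5 − 0.0)/2 = 0.75 ft; q_1 = 1.41 × 1.71 × 0.75 = 1.808 ft³/s
w_2 = (2.9 − 0.0)/2 = 1.45 ft; q_2 = 1.81 × 4.21 × 1.45 = 11.05 ft³/s
w_3 = (4.6 − 1.5)/2 = 1.55 ft; q_3 = 2.43 × 5.96 × 1.55 = 22.45 ft³/s
w_4 = (8.2 − 2.9)/2 = 2.65 ft; q_4 = 1.74 × 5.04 × 2.65 = 23.24 ft³/s
w_5 = (10.4 − 4.6)/2 = 2.9 ft; q_5 = 2.03 × 3.72 × 2.9 = 21.90 ft³/s
w_6 = (10.4 − 8.2)/2 = 1.1 ft; q_6 = 0.70 × 1.37 × 1.1 = 1.055 ft³/s
Q = Σ qᵢ = 81.50 ft³/s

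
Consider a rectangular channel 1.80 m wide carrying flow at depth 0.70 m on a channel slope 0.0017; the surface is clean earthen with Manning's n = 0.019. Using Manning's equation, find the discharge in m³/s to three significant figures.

A = b·y = 1.80 × 0.70 = 1.260 m²
P = b + 2y = 1.80 + 2×0.70 = 3.200 m
R = A/P = 1.260/3.200 = 0.3938 m
Q = (1/n)·A·R^(2/3)·S^(1/2) = (1/0.019) × 1.260 × 0.3938^(2/3) × 0.0017^(1/2) = 1.469 m³/s

1.47 m³/s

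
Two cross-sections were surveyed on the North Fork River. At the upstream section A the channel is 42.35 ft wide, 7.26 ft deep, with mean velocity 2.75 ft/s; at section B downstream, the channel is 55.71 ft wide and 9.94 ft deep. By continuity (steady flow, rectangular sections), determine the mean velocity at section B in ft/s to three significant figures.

Q = A₁V₁ = (42.35×7.26) × 2.75 = 845.5 ft³/s
A₂ = 55.71 × 9.94 = 553.8 ft²
V₂ = Q/A₂ = 845.5/553.8 = 1.527 ft/s

1.53 ft/s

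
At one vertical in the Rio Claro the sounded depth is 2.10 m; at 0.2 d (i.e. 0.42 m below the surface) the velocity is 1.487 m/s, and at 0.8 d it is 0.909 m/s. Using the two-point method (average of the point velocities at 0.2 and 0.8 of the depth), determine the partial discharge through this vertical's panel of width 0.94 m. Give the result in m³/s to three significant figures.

v̄ = (1.487 + 0.909) / 2 = 1.198 m/s
q = v̄ × d × w = 1.198 × 2.10 × 0.94 = 2.365 m³/s

2.36 m³/s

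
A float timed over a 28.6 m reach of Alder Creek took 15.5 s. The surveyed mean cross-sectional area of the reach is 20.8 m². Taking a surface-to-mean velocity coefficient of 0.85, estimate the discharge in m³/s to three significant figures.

v_surface = L / t̄ = 28.6 / 15.5 = 1.845 m/s
v_mean = 0.85 × 1.845 = 1.568 m/s
Q = A × v_mean = 20.8 × 1.568 = 32.62 m³/s

32.6 m³/s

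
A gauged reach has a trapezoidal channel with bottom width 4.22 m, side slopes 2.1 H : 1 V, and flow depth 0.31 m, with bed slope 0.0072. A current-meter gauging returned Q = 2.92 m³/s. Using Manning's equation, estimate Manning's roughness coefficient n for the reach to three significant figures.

A = (b + z·y)·y = (4.22 + 2.1×0.31)×0.31 = 1.510 m²
P = b + 2y√(1+z²) = 4.22 + 2×0.31×√(1+2.1²) = 5.662 m
R = A/P = 1.510/5.662 = 0.2667 m
n = (1/Q)·A·R^(2/3)·S^(1/2) = (1/2.92) × 1.510 × 0.4143 × 0.08485 = 0.01818

0.0182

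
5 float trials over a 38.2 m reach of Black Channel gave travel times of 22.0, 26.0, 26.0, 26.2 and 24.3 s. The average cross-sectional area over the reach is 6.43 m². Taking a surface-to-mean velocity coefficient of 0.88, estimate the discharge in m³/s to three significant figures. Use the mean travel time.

8.68 m³/s

t̄ = (22.0 + 26.0 + 26.0 + 26.2 + 24.3) / 5 = 24.9 s
v_surface = L / t̄ = 38.2 / 24.9 = 1.534 m/s
v_mean = 0.88 × 1.534 = 1.350 m/s
Q = A × v_mean = 6.43 × 1.350 = 8.681 m³/s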